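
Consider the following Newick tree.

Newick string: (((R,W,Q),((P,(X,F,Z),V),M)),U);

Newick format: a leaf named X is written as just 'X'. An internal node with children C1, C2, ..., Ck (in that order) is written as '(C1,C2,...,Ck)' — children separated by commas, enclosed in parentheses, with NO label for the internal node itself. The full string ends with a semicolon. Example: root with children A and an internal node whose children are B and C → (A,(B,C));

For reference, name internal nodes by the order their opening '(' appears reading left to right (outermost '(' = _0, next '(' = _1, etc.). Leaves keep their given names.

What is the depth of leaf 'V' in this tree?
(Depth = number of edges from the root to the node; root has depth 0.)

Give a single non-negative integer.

Answer: 4

Derivation:
Newick: (((R,W,Q),((P,(X,F,Z),V),M)),U);
Naming internals by '(' encounter order: outermost '(' = _0, next = _1, ...
Query node: V
Path from root: _0 -> _1 -> _3 -> _4 -> V
Depth of V: 4 (number of edges from root)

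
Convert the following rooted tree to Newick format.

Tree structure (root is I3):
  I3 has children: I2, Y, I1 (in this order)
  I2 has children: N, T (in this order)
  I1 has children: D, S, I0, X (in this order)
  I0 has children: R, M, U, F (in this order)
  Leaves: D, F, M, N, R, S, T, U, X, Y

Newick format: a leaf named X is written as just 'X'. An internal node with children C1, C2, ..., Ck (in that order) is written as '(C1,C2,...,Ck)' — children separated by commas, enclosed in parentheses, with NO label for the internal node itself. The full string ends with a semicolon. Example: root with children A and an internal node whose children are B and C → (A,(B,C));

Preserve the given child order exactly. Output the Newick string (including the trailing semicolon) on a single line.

Answer: ((N,T),Y,(D,S,(R,M,U,F),X));

Derivation:
internal I3 with children ['I2', 'Y', 'I1']
  internal I2 with children ['N', 'T']
    leaf 'N' → 'N'
    leaf 'T' → 'T'
  → '(N,T)'
  leaf 'Y' → 'Y'
  internal I1 with children ['D', 'S', 'I0', 'X']
    leaf 'D' → 'D'
    leaf 'S' → 'S'
    internal I0 with children ['R', 'M', 'U', 'F']
      leaf 'R' → 'R'
      leaf 'M' → 'M'
      leaf 'U' → 'U'
      leaf 'F' → 'F'
    → '(R,M,U,F)'
    leaf 'X' → 'X'
  → '(D,S,(R,M,U,F),X)'
→ '((N,T),Y,(D,S,(R,M,U,F),X))'
Final: ((N,T),Y,(D,S,(R,M,U,F),X));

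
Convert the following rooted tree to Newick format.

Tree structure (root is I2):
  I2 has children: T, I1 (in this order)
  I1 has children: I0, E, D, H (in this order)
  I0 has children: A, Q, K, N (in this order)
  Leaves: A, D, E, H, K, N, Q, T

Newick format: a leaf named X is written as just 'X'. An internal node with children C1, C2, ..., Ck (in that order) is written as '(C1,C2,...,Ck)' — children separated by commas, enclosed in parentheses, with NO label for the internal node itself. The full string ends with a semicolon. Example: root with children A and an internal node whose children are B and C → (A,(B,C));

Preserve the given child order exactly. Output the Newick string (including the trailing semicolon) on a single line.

internal I2 with children ['T', 'I1']
  leaf 'T' → 'T'
  internal I1 with children ['I0', 'E', 'D', 'H']
    internal I0 with children ['A', 'Q', 'K', 'N']
      leaf 'A' → 'A'
      leaf 'Q' → 'Q'
      leaf 'K' → 'K'
      leaf 'N' → 'N'
    → '(A,Q,K,N)'
    leaf 'E' → 'E'
    leaf 'D' → 'D'
    leaf 'H' → 'H'
  → '((A,Q,K,N),E,D,H)'
→ '(T,((A,Q,K,N),E,D,H))'
Final: (T,((A,Q,K,N),E,D,H));

Answer: (T,((A,Q,K,N),E,D,H));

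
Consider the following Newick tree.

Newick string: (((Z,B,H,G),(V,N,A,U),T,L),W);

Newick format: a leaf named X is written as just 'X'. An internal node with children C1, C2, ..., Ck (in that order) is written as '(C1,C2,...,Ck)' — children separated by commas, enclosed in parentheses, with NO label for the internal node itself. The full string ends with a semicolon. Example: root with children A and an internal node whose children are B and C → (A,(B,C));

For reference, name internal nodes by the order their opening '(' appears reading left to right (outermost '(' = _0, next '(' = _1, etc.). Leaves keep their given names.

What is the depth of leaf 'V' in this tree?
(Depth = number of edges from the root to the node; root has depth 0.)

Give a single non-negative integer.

Answer: 3

Derivation:
Newick: (((Z,B,H,G),(V,N,A,U),T,L),W);
Naming internals by '(' encounter order: outermost '(' = _0, next = _1, ...
Query node: V
Path from root: _0 -> _1 -> _3 -> V
Depth of V: 3 (number of edges from root)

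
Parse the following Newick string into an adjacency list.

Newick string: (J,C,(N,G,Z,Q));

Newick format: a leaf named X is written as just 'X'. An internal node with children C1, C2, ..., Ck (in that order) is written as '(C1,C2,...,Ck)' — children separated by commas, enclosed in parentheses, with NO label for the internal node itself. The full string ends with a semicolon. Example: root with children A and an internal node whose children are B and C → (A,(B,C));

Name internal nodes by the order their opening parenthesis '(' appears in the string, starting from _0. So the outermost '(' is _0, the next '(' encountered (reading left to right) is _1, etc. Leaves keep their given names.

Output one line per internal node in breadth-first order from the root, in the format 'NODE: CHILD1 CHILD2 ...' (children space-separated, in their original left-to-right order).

Answer: _0: J C _1
_1: N G Z Q

Derivation:
Input: (J,C,(N,G,Z,Q));
Scanning left-to-right, naming '(' by encounter order:
  pos 0: '(' -> open internal node _0 (depth 1)
  pos 5: '(' -> open internal node _1 (depth 2)
  pos 13: ')' -> close internal node _1 (now at depth 1)
  pos 14: ')' -> close internal node _0 (now at depth 0)
Total internal nodes: 2
BFS adjacency from root:
  _0: J C _1
  _1: N G Z Q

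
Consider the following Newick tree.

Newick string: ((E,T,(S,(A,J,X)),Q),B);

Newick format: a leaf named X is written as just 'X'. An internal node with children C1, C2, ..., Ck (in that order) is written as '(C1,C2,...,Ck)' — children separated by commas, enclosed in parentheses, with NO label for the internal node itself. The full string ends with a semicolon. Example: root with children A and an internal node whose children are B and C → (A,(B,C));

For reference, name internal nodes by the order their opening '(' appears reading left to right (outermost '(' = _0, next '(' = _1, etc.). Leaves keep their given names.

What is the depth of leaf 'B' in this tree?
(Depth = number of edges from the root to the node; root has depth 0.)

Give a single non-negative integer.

Answer: 1

Derivation:
Newick: ((E,T,(S,(A,J,X)),Q),B);
Naming internals by '(' encounter order: outermost '(' = _0, next = _1, ...
Query node: B
Path from root: _0 -> B
Depth of B: 1 (number of edges from root)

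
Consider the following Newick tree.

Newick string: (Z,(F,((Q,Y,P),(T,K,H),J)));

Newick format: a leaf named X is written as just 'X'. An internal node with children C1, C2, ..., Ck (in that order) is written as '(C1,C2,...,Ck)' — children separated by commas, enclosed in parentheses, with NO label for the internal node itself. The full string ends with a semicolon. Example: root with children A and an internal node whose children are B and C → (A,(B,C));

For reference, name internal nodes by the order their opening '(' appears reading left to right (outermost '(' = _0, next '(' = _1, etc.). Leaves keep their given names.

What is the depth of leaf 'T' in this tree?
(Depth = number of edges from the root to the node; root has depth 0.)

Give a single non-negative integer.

Newick: (Z,(F,((Q,Y,P),(T,K,H),J)));
Naming internals by '(' encounter order: outermost '(' = _0, next = _1, ...
Query node: T
Path from root: _0 -> _1 -> _2 -> _4 -> T
Depth of T: 4 (number of edges from root)

Answer: 4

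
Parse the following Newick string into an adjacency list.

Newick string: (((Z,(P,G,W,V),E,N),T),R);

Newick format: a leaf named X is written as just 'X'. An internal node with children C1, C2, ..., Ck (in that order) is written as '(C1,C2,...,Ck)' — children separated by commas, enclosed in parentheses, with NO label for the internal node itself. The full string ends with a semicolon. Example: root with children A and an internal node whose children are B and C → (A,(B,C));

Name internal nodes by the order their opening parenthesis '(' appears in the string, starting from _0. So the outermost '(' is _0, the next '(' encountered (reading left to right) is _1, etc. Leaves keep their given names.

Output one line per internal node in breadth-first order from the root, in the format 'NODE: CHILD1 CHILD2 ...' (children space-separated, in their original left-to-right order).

Input: (((Z,(P,G,W,V),E,N),T),R);
Scanning left-to-right, naming '(' by encounter order:
  pos 0: '(' -> open internal node _0 (depth 1)
  pos 1: '(' -> open internal node _1 (depth 2)
  pos 2: '(' -> open internal node _2 (depth 3)
  pos 5: '(' -> open internal node _3 (depth 4)
  pos 13: ')' -> close internal node _3 (now at depth 3)
  pos 18: ')' -> close internal node _2 (now at depth 2)
  pos 21: ')' -> close internal node _1 (now at depth 1)
  pos 24: ')' -> close internal node _0 (now at depth 0)
Total internal nodes: 4
BFS adjacency from root:
  _0: _1 R
  _1: _2 T
  _2: Z _3 E N
  _3: P G W V

Answer: _0: _1 R
_1: _2 T
_2: Z _3 E N
_3: P G W V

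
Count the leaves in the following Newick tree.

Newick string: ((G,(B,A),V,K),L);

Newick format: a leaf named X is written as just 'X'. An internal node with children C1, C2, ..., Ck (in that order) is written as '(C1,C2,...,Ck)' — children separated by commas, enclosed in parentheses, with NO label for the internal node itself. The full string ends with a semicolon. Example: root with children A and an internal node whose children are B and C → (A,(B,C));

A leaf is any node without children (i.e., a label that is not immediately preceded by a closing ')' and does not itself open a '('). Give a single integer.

Answer: 6

Derivation:
Newick: ((G,(B,A),V,K),L);
Scan left-to-right; a leaf is any maximal label run not followed by '(':
  pos 2: leaf 'G' → count = 1
  pos 5: leaf 'B' → count = 2
  pos 7: leaf 'A' → count = 3
  pos 10: leaf 'V' → count = 4
  pos 12: leaf 'K' → count = 5
  pos 15: leaf 'L' → count = 6
Total leaves: 6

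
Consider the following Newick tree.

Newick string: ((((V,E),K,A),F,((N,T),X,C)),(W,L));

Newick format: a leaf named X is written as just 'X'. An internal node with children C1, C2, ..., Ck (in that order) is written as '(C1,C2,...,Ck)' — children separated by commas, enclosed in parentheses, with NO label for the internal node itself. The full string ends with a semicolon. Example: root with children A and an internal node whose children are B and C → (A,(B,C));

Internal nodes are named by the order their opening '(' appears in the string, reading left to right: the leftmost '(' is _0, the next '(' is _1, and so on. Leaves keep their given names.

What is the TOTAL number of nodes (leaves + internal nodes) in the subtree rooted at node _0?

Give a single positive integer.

Answer: 18

Derivation:
Newick: ((((V,E),K,A),F,((N,T),X,C)),(W,L));
Locate _0: it is the '(' at position 0 (the 1st '(' reading left to right).
Query: subtree rooted at _0
_0: subtree_size = 1 + 17
  _1: subtree_size = 1 + 13
    _2: subtree_size = 1 + 5
      _3: subtree_size = 1 + 2
        V: subtree_size = 1 + 0
        E: subtree_size = 1 + 0
      K: subtree_size = 1 + 0
      A: subtree_size = 1 + 0
    F: subtree_size = 1 + 0
    _4: subtree_size = 1 + 5
      _5: subtree_size = 1 + 2
        N: subtree_size = 1 + 0
        T: subtree_size = 1 + 0
      X: subtree_size = 1 + 0
      C: subtree_size = 1 + 0
  _6: subtree_size = 1 + 2
    W: subtree_size = 1 + 0
    L: subtree_size = 1 + 0
Total subtree size of _0: 18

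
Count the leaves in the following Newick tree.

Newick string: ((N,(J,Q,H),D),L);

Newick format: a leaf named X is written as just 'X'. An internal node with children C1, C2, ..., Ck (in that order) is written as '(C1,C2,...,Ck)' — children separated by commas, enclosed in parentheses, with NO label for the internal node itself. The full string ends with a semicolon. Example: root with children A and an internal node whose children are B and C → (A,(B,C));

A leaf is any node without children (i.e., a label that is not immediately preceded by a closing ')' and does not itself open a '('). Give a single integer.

Answer: 6

Derivation:
Newick: ((N,(J,Q,H),D),L);
Scan left-to-right; a leaf is any maximal label run not followed by '(':
  pos 2: leaf 'N' → count = 1
  pos 5: leaf 'J' → count = 2
  pos 7: leaf 'Q' → count = 3
  pos 9: leaf 'H' → count = 4
  pos 12: leaf 'D' → count = 5
  pos 15: leaf 'L' → count = 6
Total leaves: 6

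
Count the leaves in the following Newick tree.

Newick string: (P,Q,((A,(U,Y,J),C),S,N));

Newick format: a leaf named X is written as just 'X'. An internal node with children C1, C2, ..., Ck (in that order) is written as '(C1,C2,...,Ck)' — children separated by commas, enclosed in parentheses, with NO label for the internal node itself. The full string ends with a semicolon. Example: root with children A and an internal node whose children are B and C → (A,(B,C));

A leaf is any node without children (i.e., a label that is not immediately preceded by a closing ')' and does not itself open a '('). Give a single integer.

Answer: 9

Derivation:
Newick: (P,Q,((A,(U,Y,J),C),S,N));
Scan left-to-right; a leaf is any maximal label run not followed by '(':
  pos 1: leaf 'P' → count = 1
  pos 3: leaf 'Q' → count = 2
  pos 7: leaf 'A' → count = 3
  pos 10: leaf 'U' → count = 4
  pos 12: leaf 'Y' → count = 5
  pos 14: leaf 'J' → count = 6
  pos 17: leaf 'C' → count = 7
  pos 20: leaf 'S' → count = 8
  pos 22: leaf 'N' → count = 9
Total leaves: 9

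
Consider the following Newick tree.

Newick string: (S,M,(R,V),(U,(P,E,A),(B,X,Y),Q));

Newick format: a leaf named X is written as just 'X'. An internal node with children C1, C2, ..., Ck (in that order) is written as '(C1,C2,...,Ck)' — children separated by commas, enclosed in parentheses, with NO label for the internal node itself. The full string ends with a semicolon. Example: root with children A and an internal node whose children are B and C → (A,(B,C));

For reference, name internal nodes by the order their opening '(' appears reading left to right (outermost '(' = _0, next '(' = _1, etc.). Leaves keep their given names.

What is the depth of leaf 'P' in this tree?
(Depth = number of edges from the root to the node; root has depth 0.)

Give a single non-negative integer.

Newick: (S,M,(R,V),(U,(P,E,A),(B,X,Y),Q));
Naming internals by '(' encounter order: outermost '(' = _0, next = _1, ...
Query node: P
Path from root: _0 -> _2 -> _3 -> P
Depth of P: 3 (number of edges from root)

Answer: 3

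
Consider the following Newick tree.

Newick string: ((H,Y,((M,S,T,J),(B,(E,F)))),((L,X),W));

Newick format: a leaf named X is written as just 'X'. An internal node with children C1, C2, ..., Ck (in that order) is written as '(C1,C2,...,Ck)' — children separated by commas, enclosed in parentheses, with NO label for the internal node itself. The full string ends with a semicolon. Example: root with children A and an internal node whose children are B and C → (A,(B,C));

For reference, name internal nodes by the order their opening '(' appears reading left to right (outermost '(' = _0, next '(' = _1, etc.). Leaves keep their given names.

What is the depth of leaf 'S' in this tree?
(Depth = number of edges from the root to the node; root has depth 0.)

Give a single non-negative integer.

Answer: 4

Derivation:
Newick: ((H,Y,((M,S,T,J),(B,(E,F)))),((L,X),W));
Naming internals by '(' encounter order: outermost '(' = _0, next = _1, ...
Query node: S
Path from root: _0 -> _1 -> _2 -> _3 -> S
Depth of S: 4 (number of edges from root)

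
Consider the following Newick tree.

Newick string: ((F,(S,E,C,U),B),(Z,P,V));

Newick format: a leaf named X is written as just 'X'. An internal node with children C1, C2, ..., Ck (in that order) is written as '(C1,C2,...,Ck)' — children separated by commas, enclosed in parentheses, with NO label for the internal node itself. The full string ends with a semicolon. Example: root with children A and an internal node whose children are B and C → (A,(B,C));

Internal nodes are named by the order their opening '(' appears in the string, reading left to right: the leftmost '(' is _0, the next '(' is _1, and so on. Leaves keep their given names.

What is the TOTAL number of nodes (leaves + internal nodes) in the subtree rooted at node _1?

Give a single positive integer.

Newick: ((F,(S,E,C,U),B),(Z,P,V));
Locate _1: it is the '(' at position 1 (the 2nd '(' reading left to right).
Query: subtree rooted at _1
_1: subtree_size = 1 + 7
  F: subtree_size = 1 + 0
  _2: subtree_size = 1 + 4
    S: subtree_size = 1 + 0
    E: subtree_size = 1 + 0
    C: subtree_size = 1 + 0
    U: subtree_size = 1 + 0
  B: subtree_size = 1 + 0
Total subtree size of _1: 8

Answer: 8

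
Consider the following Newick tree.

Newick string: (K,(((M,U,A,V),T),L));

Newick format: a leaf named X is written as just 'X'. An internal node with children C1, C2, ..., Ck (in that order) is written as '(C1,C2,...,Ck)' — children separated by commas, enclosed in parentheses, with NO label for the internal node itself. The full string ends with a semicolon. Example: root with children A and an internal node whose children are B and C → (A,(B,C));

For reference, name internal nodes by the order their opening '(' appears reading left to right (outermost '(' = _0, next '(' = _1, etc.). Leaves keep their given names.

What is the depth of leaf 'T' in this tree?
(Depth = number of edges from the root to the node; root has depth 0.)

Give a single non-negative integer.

Answer: 3

Derivation:
Newick: (K,(((M,U,A,V),T),L));
Naming internals by '(' encounter order: outermost '(' = _0, next = _1, ...
Query node: T
Path from root: _0 -> _1 -> _2 -> T
Depth of T: 3 (number of edges from root)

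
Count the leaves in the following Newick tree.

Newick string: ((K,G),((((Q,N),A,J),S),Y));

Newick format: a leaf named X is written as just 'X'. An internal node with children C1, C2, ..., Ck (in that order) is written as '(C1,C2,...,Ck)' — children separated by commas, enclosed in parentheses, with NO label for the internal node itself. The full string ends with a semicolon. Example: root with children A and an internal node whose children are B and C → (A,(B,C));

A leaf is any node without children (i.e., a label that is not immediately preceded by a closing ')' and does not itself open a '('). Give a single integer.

Answer: 8

Derivation:
Newick: ((K,G),((((Q,N),A,J),S),Y));
Scan left-to-right; a leaf is any maximal label run not followed by '(':
  pos 2: leaf 'K' → count = 1
  pos 4: leaf 'G' → count = 2
  pos 11: leaf 'Q' → count = 3
  pos 13: leaf 'N' → count = 4
  pos 16: leaf 'A' → count = 5
  pos 18: leaf 'J' → count = 6
  pos 21: leaf 'S' → count = 7
  pos 24: leaf 'Y' → count = 8
Total leaves: 8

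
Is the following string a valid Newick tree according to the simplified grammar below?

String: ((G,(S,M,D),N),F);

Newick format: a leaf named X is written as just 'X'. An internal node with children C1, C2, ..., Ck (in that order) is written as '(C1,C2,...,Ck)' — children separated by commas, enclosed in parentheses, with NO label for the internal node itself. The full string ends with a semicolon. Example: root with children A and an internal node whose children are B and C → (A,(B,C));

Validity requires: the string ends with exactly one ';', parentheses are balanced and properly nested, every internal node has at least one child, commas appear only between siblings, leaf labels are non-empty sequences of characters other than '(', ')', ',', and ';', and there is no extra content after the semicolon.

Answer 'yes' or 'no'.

Input: ((G,(S,M,D),N),F);
Paren balance: 3 '(' vs 3 ')' OK
Ends with single ';': True
Full parse: OK
Valid: True

Answer: yes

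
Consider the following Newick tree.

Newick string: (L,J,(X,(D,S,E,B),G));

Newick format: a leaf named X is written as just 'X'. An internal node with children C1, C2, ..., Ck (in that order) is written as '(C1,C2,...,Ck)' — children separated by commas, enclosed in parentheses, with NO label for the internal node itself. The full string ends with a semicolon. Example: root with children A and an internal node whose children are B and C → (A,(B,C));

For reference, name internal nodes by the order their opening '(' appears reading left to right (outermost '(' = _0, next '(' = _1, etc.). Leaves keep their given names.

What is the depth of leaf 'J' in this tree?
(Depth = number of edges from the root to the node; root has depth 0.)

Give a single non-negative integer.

Answer: 1

Derivation:
Newick: (L,J,(X,(D,S,E,B),G));
Naming internals by '(' encounter order: outermost '(' = _0, next = _1, ...
Query node: J
Path from root: _0 -> J
Depth of J: 1 (number of edges from root)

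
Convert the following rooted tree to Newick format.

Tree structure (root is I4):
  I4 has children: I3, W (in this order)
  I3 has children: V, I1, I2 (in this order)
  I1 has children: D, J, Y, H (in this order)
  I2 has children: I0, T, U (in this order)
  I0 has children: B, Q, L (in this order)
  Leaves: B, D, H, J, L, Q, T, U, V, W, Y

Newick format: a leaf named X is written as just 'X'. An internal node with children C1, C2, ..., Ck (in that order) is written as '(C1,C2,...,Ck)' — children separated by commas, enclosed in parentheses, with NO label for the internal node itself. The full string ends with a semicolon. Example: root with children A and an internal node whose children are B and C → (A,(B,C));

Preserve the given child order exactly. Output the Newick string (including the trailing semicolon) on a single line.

Answer: ((V,(D,J,Y,H),((B,Q,L),T,U)),W);

Derivation:
internal I4 with children ['I3', 'W']
  internal I3 with children ['V', 'I1', 'I2']
    leaf 'V' → 'V'
    internal I1 with children ['D', 'J', 'Y', 'H']
      leaf 'D' → 'D'
      leaf 'J' → 'J'
      leaf 'Y' → 'Y'
      leaf 'H' → 'H'
    → '(D,J,Y,H)'
    internal I2 with children ['I0', 'T', 'U']
      internal I0 with children ['B', 'Q', 'L']
        leaf 'B' → 'B'
        leaf 'Q' → 'Q'
        leaf 'L' → 'L'
      → '(B,Q,L)'
      leaf 'T' → 'T'
      leaf 'U' → 'U'
    → '((B,Q,L),T,U)'
  → '(V,(D,J,Y,H),((B,Q,L),T,U))'
  leaf 'W' → 'W'
→ '((V,(D,J,Y,H),((B,Q,L),T,U)),W)'
Final: ((V,(D,J,Y,H),((B,Q,L),T,U)),W);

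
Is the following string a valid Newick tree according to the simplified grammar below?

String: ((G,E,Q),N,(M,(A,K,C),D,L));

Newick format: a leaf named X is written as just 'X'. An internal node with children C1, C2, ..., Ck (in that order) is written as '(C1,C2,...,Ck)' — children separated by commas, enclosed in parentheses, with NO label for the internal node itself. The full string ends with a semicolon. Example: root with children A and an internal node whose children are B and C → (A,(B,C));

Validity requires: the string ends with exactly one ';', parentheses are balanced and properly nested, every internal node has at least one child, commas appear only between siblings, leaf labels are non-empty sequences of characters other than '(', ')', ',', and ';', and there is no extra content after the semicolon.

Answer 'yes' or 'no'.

Answer: yes

Derivation:
Input: ((G,E,Q),N,(M,(A,K,C),D,L));
Paren balance: 4 '(' vs 4 ')' OK
Ends with single ';': True
Full parse: OK
Valid: True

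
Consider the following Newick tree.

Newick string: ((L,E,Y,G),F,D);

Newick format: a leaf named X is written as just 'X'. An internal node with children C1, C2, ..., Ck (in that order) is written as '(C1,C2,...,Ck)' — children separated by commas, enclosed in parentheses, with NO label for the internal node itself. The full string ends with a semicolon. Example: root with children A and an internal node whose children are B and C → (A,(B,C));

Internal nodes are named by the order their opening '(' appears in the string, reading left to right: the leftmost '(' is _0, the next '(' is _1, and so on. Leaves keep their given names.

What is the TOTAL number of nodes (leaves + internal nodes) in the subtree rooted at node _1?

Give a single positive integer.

Newick: ((L,E,Y,G),F,D);
Locate _1: it is the '(' at position 1 (the 2nd '(' reading left to right).
Query: subtree rooted at _1
_1: subtree_size = 1 + 4
  L: subtree_size = 1 + 0
  E: subtree_size = 1 + 0
  Y: subtree_size = 1 + 0
  G: subtree_size = 1 + 0
Total subtree size of _1: 5

Answer: 5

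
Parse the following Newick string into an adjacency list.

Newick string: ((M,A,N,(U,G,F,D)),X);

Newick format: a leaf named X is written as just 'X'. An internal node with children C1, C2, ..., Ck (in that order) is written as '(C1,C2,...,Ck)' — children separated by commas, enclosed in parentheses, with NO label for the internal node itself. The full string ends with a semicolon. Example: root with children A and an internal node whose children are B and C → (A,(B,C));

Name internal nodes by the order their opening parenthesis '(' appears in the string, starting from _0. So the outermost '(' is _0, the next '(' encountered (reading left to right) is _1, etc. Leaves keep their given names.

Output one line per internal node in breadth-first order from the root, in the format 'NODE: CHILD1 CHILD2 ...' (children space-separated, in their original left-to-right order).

Input: ((M,A,N,(U,G,F,D)),X);
Scanning left-to-right, naming '(' by encounter order:
  pos 0: '(' -> open internal node _0 (depth 1)
  pos 1: '(' -> open internal node _1 (depth 2)
  pos 8: '(' -> open internal node _2 (depth 3)
  pos 16: ')' -> close internal node _2 (now at depth 2)
  pos 17: ')' -> close internal node _1 (now at depth 1)
  pos 20: ')' -> close internal node _0 (now at depth 0)
Total internal nodes: 3
BFS adjacency from root:
  _0: _1 X
  _1: M A N _2
  _2: U G F D

Answer: _0: _1 X
_1: M A N _2
_2: U G F D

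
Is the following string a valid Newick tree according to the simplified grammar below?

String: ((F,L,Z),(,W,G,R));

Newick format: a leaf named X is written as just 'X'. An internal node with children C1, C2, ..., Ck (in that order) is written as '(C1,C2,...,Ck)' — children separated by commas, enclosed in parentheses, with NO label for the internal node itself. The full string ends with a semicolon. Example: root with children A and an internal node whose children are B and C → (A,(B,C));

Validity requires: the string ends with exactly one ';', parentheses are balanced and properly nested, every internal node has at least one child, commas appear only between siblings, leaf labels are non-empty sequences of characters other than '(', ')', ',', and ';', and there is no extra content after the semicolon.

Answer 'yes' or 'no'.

Answer: no

Derivation:
Input: ((F,L,Z),(,W,G,R));
Paren balance: 3 '(' vs 3 ')' OK
Ends with single ';': True
Full parse: FAILS (empty leaf label at pos 10)
Valid: False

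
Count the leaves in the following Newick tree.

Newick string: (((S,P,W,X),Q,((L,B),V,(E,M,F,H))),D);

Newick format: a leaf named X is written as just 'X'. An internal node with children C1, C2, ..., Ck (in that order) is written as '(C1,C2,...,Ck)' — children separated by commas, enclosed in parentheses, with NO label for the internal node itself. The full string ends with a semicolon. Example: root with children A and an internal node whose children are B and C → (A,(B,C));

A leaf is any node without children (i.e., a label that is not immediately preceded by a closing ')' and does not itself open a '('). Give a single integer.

Newick: (((S,P,W,X),Q,((L,B),V,(E,M,F,H))),D);
Scan left-to-right; a leaf is any maximal label run not followed by '(':
  pos 3: leaf 'S' → count = 1
  pos 5: leaf 'P' → count = 2
  pos 7: leaf 'W' → count = 3
  pos 9: leaf 'X' → count = 4
  pos 12: leaf 'Q' → count = 5
  pos 16: leaf 'L' → count = 6
  pos 18: leaf 'B' → count = 7
  pos 21: leaf 'V' → count = 8
  pos 24: leaf 'E' → count = 9
  pos 26: leaf 'M' → count = 10
  pos 28: leaf 'F' → count = 11
  pos 30: leaf 'H' → count = 12
  pos 35: leaf 'D' → count = 13
Total leaves: 13

Answer: 13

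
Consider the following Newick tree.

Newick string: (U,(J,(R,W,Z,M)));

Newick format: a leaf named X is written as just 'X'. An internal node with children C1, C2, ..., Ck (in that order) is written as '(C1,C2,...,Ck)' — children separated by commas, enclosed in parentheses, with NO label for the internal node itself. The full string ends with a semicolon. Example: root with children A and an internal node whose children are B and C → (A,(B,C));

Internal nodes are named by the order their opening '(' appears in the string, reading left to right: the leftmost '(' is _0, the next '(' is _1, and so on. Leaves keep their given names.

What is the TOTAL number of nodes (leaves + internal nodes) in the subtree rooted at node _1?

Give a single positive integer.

Answer: 7

Derivation:
Newick: (U,(J,(R,W,Z,M)));
Locate _1: it is the '(' at position 3 (the 2nd '(' reading left to right).
Query: subtree rooted at _1
_1: subtree_size = 1 + 6
  J: subtree_size = 1 + 0
  _2: subtree_size = 1 + 4
    R: subtree_size = 1 + 0
    W: subtree_size = 1 + 0
    Z: subtree_size = 1 + 0
    M: subtree_size = 1 + 0
Total subtree size of _1: 7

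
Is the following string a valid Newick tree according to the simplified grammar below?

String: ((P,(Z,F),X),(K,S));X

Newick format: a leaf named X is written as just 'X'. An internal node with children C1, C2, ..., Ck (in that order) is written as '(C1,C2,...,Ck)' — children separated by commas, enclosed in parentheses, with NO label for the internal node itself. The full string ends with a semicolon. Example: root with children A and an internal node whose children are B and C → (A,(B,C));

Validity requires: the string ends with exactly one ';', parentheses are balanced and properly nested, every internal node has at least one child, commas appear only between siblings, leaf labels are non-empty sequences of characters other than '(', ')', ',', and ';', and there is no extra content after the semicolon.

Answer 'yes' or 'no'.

Input: ((P,(Z,F),X),(K,S));X
Paren balance: 4 '(' vs 4 ')' OK
Ends with single ';': False
Full parse: FAILS (must end with ;)
Valid: False

Answer: no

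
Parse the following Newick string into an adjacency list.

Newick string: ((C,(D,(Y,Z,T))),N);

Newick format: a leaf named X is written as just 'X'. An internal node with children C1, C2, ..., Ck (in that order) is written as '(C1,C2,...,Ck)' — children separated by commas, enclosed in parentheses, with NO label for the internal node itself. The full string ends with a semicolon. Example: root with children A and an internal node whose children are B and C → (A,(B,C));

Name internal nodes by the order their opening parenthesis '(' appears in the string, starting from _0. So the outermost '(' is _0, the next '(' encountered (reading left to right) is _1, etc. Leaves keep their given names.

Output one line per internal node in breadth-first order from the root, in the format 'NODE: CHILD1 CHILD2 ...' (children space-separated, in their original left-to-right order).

Input: ((C,(D,(Y,Z,T))),N);
Scanning left-to-right, naming '(' by encounter order:
  pos 0: '(' -> open internal node _0 (depth 1)
  pos 1: '(' -> open internal node _1 (depth 2)
  pos 4: '(' -> open internal node _2 (depth 3)
  pos 7: '(' -> open internal node _3 (depth 4)
  pos 13: ')' -> close internal node _3 (now at depth 3)
  pos 14: ')' -> close internal node _2 (now at depth 2)
  pos 15: ')' -> close internal node _1 (now at depth 1)
  pos 18: ')' -> close internal node _0 (now at depth 0)
Total internal nodes: 4
BFS adjacency from root:
  _0: _1 N
  _1: C _2
  _2: D _3
  _3: Y Z T

Answer: _0: _1 N
_1: C _2
_2: D _3
_3: Y Z T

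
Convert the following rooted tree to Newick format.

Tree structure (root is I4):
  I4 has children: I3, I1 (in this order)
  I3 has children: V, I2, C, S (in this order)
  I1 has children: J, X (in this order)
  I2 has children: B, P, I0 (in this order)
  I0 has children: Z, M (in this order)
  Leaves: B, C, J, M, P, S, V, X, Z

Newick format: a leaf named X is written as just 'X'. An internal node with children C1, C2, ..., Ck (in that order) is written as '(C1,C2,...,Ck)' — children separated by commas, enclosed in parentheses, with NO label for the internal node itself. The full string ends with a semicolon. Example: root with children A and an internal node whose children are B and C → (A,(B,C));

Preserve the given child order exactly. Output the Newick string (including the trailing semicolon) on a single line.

Answer: ((V,(B,P,(Z,M)),C,S),(J,X));

Derivation:
internal I4 with children ['I3', 'I1']
  internal I3 with children ['V', 'I2', 'C', 'S']
    leaf 'V' → 'V'
    internal I2 with children ['B', 'P', 'I0']
      leaf 'B' → 'B'
      leaf 'P' → 'P'
      internal I0 with children ['Z', 'M']
        leaf 'Z' → 'Z'
        leaf 'M' → 'M'
      → '(Z,M)'
    → '(B,P,(Z,M))'
    leaf 'C' → 'C'
    leaf 'S' → 'S'
  → '(V,(B,P,(Z,M)),C,S)'
  internal I1 with children ['J', 'X']
    leaf 'J' → 'J'
    leaf 'X' → 'X'
  → '(J,X)'
→ '((V,(B,P,(Z,M)),C,S),(J,X))'
Final: ((V,(B,P,(Z,M)),C,S),(J,X));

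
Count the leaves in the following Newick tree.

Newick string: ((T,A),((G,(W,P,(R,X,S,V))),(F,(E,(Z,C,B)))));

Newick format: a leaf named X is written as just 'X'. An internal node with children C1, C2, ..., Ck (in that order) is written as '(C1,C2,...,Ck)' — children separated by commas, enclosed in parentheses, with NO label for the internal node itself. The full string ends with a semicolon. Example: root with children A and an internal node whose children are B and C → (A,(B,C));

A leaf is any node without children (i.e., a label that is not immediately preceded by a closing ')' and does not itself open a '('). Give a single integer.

Answer: 14

Derivation:
Newick: ((T,A),((G,(W,P,(R,X,S,V))),(F,(E,(Z,C,B)))));
Scan left-to-right; a leaf is any maximal label run not followed by '(':
  pos 2: leaf 'T' → count = 1
  pos 4: leaf 'A' → count = 2
  pos 9: leaf 'G' → count = 3
  pos 12: leaf 'W' → count = 4
  pos 14: leaf 'P' → count = 5
  pos 17: leaf 'R' → count = 6
  pos 19: leaf 'X' → count = 7
  pos 21: leaf 'S' → count = 8
  pos 23: leaf 'V' → count = 9
  pos 29: leaf 'F' → count = 10
  pos 32: leaf 'E' → count = 11
  pos 35: leaf 'Z' → count = 12
  pos 37: leaf 'C' → count = 13
  pos 39: leaf 'B' → count = 14
Total leaves: 14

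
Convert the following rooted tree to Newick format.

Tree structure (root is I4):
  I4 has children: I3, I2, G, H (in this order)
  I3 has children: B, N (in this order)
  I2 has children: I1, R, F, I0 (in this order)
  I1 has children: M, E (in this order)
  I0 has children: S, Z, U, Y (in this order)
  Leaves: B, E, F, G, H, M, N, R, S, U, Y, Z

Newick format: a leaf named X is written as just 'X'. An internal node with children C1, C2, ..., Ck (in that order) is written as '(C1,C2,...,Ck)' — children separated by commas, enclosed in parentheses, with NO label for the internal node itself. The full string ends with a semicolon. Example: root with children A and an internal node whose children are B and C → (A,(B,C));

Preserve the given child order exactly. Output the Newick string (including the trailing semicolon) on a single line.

internal I4 with children ['I3', 'I2', 'G', 'H']
  internal I3 with children ['B', 'N']
    leaf 'B' → 'B'
    leaf 'N' → 'N'
  → '(B,N)'
  internal I2 with children ['I1', 'R', 'F', 'I0']
    internal I1 with children ['M', 'E']
      leaf 'M' → 'M'
      leaf 'E' → 'E'
    → '(M,E)'
    leaf 'R' → 'R'
    leaf 'F' → 'F'
    internal I0 with children ['S', 'Z', 'U', 'Y']
      leaf 'S' → 'S'
      leaf 'Z' → 'Z'
      leaf 'U' → 'U'
      leaf 'Y' → 'Y'
    → '(S,Z,U,Y)'
  → '((M,E),R,F,(S,Z,U,Y))'
  leaf 'G' → 'G'
  leaf 'H' → 'H'
→ '((B,N),((M,E),R,F,(S,Z,U,Y)),G,H)'
Final: ((B,N),((M,E),R,F,(S,Z,U,Y)),G,H);

Answer: ((B,N),((M,E),R,F,(S,Z,U,Y)),G,H);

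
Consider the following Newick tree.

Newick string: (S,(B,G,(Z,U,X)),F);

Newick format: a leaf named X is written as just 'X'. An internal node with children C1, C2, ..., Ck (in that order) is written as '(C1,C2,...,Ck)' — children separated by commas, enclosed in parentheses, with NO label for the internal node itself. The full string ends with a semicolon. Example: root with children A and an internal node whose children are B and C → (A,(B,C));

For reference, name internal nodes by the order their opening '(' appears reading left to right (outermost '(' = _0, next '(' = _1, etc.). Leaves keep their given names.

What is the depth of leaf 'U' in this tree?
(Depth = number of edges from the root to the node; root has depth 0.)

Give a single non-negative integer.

Answer: 3

Derivation:
Newick: (S,(B,G,(Z,U,X)),F);
Naming internals by '(' encounter order: outermost '(' = _0, next = _1, ...
Query node: U
Path from root: _0 -> _1 -> _2 -> U
Depth of U: 3 (number of edges from root)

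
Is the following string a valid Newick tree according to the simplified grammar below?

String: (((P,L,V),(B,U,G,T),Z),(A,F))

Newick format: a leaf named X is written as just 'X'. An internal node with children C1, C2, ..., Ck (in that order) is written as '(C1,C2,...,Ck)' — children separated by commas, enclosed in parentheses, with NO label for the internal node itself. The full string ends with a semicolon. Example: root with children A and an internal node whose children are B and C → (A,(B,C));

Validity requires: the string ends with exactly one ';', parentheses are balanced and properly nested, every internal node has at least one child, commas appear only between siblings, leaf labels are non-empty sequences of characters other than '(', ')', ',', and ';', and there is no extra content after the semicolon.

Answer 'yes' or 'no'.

Input: (((P,L,V),(B,U,G,T),Z),(A,F))
Paren balance: 5 '(' vs 5 ')' OK
Ends with single ';': False
Full parse: FAILS (must end with ;)
Valid: False

Answer: no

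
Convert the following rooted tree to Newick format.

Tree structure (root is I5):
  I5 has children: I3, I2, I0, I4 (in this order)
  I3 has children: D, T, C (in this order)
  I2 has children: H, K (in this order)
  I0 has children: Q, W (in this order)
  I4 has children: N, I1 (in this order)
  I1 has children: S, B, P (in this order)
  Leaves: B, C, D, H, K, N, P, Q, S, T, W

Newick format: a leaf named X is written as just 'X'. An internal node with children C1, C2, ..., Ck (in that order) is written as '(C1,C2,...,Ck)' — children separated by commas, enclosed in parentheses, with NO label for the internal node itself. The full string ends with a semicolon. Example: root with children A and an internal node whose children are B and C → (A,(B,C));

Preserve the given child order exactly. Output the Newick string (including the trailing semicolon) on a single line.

internal I5 with children ['I3', 'I2', 'I0', 'I4']
  internal I3 with children ['D', 'T', 'C']
    leaf 'D' → 'D'
    leaf 'T' → 'T'
    leaf 'C' → 'C'
  → '(D,T,C)'
  internal I2 with children ['H', 'K']
    leaf 'H' → 'H'
    leaf 'K' → 'K'
  → '(H,K)'
  internal I0 with children ['Q', 'W']
    leaf 'Q' → 'Q'
    leaf 'W' → 'W'
  → '(Q,W)'
  internal I4 with children ['N', 'I1']
    leaf 'N' → 'N'
    internal I1 with children ['S', 'B', 'P']
      leaf 'S' → 'S'
      leaf 'B' → 'B'
      leaf 'P' → 'P'
    → '(S,B,P)'
  → '(N,(S,B,P))'
→ '((D,T,C),(H,K),(Q,W),(N,(S,B,P)))'
Final: ((D,T,C),(H,K),(Q,W),(N,(S,B,P)));

Answer: ((D,T,C),(H,K),(Q,W),(N,(S,B,P)));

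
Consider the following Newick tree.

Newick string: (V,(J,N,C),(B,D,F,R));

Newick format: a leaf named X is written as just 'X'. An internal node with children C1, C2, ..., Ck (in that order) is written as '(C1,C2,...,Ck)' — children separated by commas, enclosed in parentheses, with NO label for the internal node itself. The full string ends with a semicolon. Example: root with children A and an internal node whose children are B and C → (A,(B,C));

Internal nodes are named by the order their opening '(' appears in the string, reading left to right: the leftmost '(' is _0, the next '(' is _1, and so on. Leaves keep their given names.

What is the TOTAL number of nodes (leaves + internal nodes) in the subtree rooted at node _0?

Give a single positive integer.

Answer: 11

Derivation:
Newick: (V,(J,N,C),(B,D,F,R));
Locate _0: it is the '(' at position 0 (the 1st '(' reading left to right).
Query: subtree rooted at _0
_0: subtree_size = 1 + 10
  V: subtree_size = 1 + 0
  _1: subtree_size = 1 + 3
    J: subtree_size = 1 + 0
    N: subtree_size = 1 + 0
    C: subtree_size = 1 + 0
  _2: subtree_size = 1 + 4
    B: subtree_size = 1 + 0
    D: subtree_size = 1 + 0
    F: subtree_size = 1 + 0
    R: subtree_size = 1 + 0
Total subtree size of _0: 11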